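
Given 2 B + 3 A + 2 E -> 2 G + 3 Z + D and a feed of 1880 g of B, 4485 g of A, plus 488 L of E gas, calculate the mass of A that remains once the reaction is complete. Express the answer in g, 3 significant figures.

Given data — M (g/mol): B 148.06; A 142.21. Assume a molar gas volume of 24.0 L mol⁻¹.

n(B) = 1880 / 148.06 = 12.70 mol
n(A) = 4485 / 142.21 = 31.54 mol
n(E) = 488.0 / 24.0 = 20.33 mol
n/ν for B = 12.70/2 = 6.350
n/ν for A = 31.54/3 = 10.51
n/ν for E = 20.33/2 = 10.17
Smallest n/ν is B → limiting reagent.
A consumed = (3/2) × 12.70 = 19.05 mol
A remaining = 31.54 − 19.05 = 12.49 mol
mass = 12.49 × 142.21 = 1776 g

1780 g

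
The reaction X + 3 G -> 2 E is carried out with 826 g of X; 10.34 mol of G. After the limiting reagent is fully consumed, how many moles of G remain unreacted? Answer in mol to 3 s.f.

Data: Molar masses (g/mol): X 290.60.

n(X) = 826.0 / 290.60 = 2.842 mol
n(G) = 10.34 mol
n/ν for X = 2.842/1 = 2.842
n/ν for G = 10.34/3 = 3.447
Smallest n/ν is X → limiting reagent.
G consumed = (3/1) × 2.842 = 8.526 mol
G remaining = 10.34 − 8.526 = 1.814 mol

1.81 mol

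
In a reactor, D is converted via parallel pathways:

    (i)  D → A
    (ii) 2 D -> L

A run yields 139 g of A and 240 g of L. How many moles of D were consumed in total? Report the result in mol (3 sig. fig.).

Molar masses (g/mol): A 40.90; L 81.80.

9.27 mol

n(A) = 139 / 40.90 = 3.399 mol
n(L) = 240 / 81.80 = 2.934 mol
n(D) via (i) = (1/1)×3.399 = 3.399 mol
n(D) via (ii) = (2/1)×2.934 = 5.868 mol
total n(D) = 3.399 + 5.868 = 9.267 mol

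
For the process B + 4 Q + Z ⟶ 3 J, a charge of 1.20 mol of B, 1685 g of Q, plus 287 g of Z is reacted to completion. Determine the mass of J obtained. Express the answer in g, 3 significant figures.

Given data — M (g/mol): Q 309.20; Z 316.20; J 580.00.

n(B) = 1.200 mol
n(Q) = 1685 / 309.20 = 5.450 mol
n(Z) = 287.0 / 316.20 = 0.9077 mol
n/ν for B = 1.200/1 = 1.200
n/ν for Q = 5.450/4 = 1.363
n/ν for Z = 0.9077/1 = 0.9077
Smallest n/ν is Z → limiting reagent.
n(J) = (3/1) × 0.9077 = 2.723 mol
mass = 2.723 × 580.00 = 1579 g

1580 g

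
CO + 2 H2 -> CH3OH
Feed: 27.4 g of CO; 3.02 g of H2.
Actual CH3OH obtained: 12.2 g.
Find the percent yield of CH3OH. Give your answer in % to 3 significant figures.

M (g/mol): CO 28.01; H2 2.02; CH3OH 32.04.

n(CO) = 27.40 / 28.01 = 0.9782 mol
n(H2) = 3.020 / 2.02 = 1.495 mol
n/ν for CO = 0.9782/1 = 0.9782
n/ν for H2 = 1.495/2 = 0.7475
Smallest n/ν is H2 → limiting reagent.
theoretical n(CH3OH) = (1/2) × 1.495 = 0.7475 mol → 23.95 g
% yield = 12.2 / 23.95 × 100 = 50.94 %

50.9 %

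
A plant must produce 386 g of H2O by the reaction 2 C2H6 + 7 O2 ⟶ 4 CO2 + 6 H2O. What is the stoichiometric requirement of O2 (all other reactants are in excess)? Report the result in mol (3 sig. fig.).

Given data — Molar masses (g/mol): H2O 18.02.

n(H2O) = 386 / 18.02 = 21.42 mol
n(O2) = (7/6) × 21.42 = 24.99 mol

25.0 mol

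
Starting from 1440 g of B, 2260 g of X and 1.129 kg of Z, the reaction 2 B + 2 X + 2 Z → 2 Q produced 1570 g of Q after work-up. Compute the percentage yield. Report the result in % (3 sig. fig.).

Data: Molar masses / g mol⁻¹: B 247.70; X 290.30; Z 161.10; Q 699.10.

38.6 %

n(B) = 1440 / 247.70 = 5.813 mol
n(X) = 2260 / 290.30 = 7.785 mol
n(Z) = 1.129×1000 / 161.10 = 7.008 mol
n/ν for B = 5.813/2 = 2.907
n/ν for X = 7.785/2 = 3.893
n/ν for Z = 7.008/2 = 3.504
Smallest n/ν is B → limiting reagent.
theoretical n(Q) = (2/2) × 5.813 = 5.813 mol → 4064 g
% yield = 1570 / 4064 × 100 = 38.63 %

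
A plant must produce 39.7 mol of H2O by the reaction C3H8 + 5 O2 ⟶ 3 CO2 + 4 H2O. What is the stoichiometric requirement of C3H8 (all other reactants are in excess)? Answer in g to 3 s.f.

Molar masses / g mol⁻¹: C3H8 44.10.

438 g

n(H2O) = 39.70 mol
n(C3H8) = (1/4) × 39.70 = 9.925 mol
mass = 9.925 × 44.10 = 437.7 g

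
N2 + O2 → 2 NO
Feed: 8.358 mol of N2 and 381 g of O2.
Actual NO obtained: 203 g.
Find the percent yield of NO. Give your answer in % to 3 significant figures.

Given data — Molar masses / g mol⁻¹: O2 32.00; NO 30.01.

n(N2) = 8.358 mol
n(O2) = 381.0 / 32.00 = 11.91 mol
n/ν → N2: 8.358, O2: 11.91; N2 is limiting.
theoretical n(NO) = (2/1) × 8.358 = 16.72 mol → 501.8 g
% yield = 203 / 501.8 × 100 = 40.45 %

40.5 %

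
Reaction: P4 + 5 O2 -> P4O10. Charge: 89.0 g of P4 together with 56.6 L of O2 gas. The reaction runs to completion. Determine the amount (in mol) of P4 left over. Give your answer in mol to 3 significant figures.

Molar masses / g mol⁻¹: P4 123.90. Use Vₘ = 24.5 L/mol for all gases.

n(P4) = 89.00 / 123.90 = 0.7183 mol
n(O2) = 56.60 / 24.5 = 2.310 mol
n/ν for P4 = 0.7183/1 = 0.7183
n/ν for O2 = 2.310/5 = 0.4620
Smallest n/ν is O2 → limiting reagent.
P4 consumed = (1/5) × 2.310 = 0.4620 mol
P4 remaining = 0.7183 − 0.4620 = 0.2563 mol

0.256 mol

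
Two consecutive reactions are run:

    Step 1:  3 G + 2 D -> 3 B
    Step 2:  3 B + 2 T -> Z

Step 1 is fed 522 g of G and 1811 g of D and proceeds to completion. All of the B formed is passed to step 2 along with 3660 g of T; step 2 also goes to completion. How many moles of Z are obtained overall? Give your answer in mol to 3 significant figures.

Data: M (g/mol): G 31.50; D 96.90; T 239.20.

5.52 mol

Step 1:
n(G) = 522.0 / 31.50 = 16.57 mol
n(D) = 1811 / 96.90 = 18.69 mol
n/ν for G = 16.57/3 = 5.523
n/ν for D = 18.69/2 = 9.345
Smallest n/ν is G → limiting reagent.
n(B) produced = (3/3) × 16.57 = 16.57 mol
Step 2:
n(B) available = 16.57 mol
n(T) = 3660 / 239.20 = 15.30 mol
n/ν for B = 16.57/3 = 5.523
n/ν for T = 15.30/2 = 7.650
Smallest n/ν is B → limiting reagent.
n(Z) = (1/3) × 16.57 = 5.523 mol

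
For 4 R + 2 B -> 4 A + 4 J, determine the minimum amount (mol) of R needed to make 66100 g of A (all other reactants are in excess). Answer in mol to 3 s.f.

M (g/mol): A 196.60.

336 mol

n(A) = 66100 / 196.60 = 336.2 mol
n(R) = (4/4) × 336.2 = 336.2 mol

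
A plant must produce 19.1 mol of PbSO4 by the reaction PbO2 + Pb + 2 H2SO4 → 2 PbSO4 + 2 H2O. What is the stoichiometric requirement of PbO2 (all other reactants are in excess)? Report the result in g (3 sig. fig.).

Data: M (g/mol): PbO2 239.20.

n(PbSO4) = 19.10 mol
n(PbO2) = (1/2) × 19.10 = 9.550 mol
mass = 9.550 × 239.20 = 2284 g

2280 g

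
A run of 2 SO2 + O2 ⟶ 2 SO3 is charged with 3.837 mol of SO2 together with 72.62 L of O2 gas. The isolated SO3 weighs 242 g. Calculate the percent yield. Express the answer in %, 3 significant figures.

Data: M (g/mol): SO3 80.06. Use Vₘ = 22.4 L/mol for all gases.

n(SO2) = 3.837 mol
n(O2) = 72.62 / 22.4 = 3.242 mol
n/ν → SO2: 1.919, O2: 3.242; SO2 is limiting.
theoretical n(SO3) = (2/2) × 3.837 = 3.837 mol → 307.2 g
% yield = 242 / 307.2 × 100 = 78.78 %

78.8 %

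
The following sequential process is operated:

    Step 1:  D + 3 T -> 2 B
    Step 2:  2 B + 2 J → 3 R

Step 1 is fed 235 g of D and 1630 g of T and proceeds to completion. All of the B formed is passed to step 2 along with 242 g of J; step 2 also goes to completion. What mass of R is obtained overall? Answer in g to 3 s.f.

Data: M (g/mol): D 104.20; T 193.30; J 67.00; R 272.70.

Step 1:
n(D) = 235.0 / 104.20 = 2.255 mol
n(T) = 1630 / 193.30 = 8.432 mol
n/ν for D = 2.255/1 = 2.255
n/ν for T = 8.432/3 = 2.811
Smallest n/ν is D → limiting reagent.
n(B) produced = (2/1) × 2.255 = 4.510 mol
Step 2:
n(B) available = 4.510 mol
n(J) = 242.0 / 67.00 = 3.612 mol
n/ν for B = 4.510/2 = 2.255
n/ν for J = 3.612/2 = 1.806
Smallest n/ν is J → limiting reagent.
n(R) = (3/2) × 3.612 = 5.418 mol
mass = 5.418 × 272.70 = 1477 g

1480 g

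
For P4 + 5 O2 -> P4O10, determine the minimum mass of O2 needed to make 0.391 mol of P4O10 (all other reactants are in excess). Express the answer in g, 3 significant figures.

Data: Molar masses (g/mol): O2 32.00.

62.6 g

n(P4O10) = 0.3910 mol
n(O2) = (5/1) × 0.3910 = 1.955 mol
mass = 1.955 × 32.00 = 62.56 g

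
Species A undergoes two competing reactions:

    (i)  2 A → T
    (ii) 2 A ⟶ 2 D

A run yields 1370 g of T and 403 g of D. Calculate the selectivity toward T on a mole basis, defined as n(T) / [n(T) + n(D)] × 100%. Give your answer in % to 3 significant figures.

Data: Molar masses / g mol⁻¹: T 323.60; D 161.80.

63.0 %

n(T) = 1370 / 323.60 = 4.234 mol
n(D) = 403 / 161.80 = 2.491 mol
selectivity = 4.234/(4.234+2.491) × 100 = 62.96 %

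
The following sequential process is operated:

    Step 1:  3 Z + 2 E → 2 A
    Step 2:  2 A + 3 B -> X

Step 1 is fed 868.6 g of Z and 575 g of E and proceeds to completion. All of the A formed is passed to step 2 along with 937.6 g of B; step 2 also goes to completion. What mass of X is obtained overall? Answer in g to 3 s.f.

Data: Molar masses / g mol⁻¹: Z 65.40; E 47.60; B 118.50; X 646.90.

1710 g

Step 1:
n(Z) = 868.6 / 65.40 = 13.28 mol
n(E) = 575.0 / 47.60 = 12.08 mol
n/ν for Z = 13.28/3 = 4.427
n/ν for E = 12.08/2 = 6.040
Smallest n/ν is Z → limiting reagent.
n(A) produced = (2/3) × 13.28 = 8.853 mol
Step 2:
n(A) available = 8.853 mol
n(B) = 937.6 / 118.50 = 7.912 mol
n/ν for A = 8.853/2 = 4.427
n/ν for B = 7.912/3 = 2.637
Smallest n/ν is B → limiting reagent.
n(X) = (1/3) × 7.912 = 2.637 mol
mass = 2.637 × 646.90 = 1706 g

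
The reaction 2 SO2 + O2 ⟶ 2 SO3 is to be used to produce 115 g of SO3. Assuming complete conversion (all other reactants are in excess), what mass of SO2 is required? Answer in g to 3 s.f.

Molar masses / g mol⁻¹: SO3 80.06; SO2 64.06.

92.0 g

n(SO3) = 115 / 80.06 = 1.436 mol
n(SO2) = (2/2) × 1.436 = 1.436 mol
mass = 1.436 × 64.06 = 91.99 g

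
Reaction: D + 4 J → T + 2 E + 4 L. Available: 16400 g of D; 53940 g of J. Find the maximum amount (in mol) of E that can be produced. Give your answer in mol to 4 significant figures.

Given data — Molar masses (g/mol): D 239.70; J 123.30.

136.8 mol

n(D) = 16400 / 239.70 = 68.42 mol
n(J) = 53940 / 123.30 = 437.5 mol
n/ν for D = 68.42/1 = 68.42
n/ν for J = 437.5/4 = 109.4
Smallest n/ν is D → limiting reagent.
n(E) = (2/1) × 68.42 = 136.8 mol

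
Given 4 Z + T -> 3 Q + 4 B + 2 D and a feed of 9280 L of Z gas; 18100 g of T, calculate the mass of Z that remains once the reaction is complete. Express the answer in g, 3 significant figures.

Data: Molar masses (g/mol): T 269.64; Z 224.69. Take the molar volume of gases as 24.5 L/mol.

24800 g

n(Z) = 9280 / 24.5 = 378.8 mol
n(T) = 18100 / 269.64 = 67.13 mol
n/ν → Z: 94.70, T: 67.13; T is limiting.
Z consumed = (4/1) × 67.13 = 268.5 mol
Z remaining = 378.8 − 268.5 = 110.3 mol
mass = 110.3 × 224.69 = 24780 g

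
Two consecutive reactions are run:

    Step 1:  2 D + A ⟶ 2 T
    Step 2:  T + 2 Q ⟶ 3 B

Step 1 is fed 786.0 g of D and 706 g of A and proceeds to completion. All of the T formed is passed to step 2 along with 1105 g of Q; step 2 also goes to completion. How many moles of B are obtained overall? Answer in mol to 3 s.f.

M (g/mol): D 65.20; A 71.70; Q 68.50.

Step 1:
n(D) = 786.0 / 65.20 = 12.06 mol
n(A) = 706.0 / 71.70 = 9.847 mol
n/ν for D = 12.06/2 = 6.030
n/ν for A = 9.847/1 = 9.847
Smallest n/ν is D → limiting reagent.
n(T) produced = (2/2) × 12.06 = 12.06 mol
Step 2:
n(T) available = 12.06 mol
n(Q) = 1105 / 68.50 = 16.13 mol
n/ν for T = 12.06/1 = 12.06
n/ν for Q = 16.13/2 = 8.065
Smallest n/ν is Q → limiting reagent.
n(B) = (3/2) × 16.13 = 24.20 mol

24.2 mol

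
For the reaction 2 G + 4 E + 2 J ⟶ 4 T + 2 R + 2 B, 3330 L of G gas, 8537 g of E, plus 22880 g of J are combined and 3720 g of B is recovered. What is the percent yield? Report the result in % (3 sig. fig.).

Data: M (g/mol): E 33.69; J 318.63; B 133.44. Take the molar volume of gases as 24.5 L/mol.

38.8 %

n(G) = 3330 / 24.5 = 135.9 mol
n(E) = 8537 / 33.69 = 253.4 mol
n(J) = 22880 / 318.63 = 71.81 mol
n/ν for G = 135.9/2 = 67.95
n/ν for E = 253.4/4 = 63.35
n/ν for J = 71.81/2 = 35.91
Smallest n/ν is J → limiting reagent.
theoretical n(B) = (2/2) × 71.81 = 71.81 mol → 9582 g
% yield = 3720 / 9582 × 100 = 38.82 %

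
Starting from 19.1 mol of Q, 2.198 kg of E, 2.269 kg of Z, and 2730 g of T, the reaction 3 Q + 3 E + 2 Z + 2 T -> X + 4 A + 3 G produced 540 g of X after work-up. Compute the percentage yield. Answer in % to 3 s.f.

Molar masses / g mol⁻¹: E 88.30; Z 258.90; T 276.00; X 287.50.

42.9 %

n(Q) = 19.10 mol
n(E) = 2.198×1000 / 88.30 = 24.89 mol
n(Z) = 2.269×1000 / 258.90 = 8.764 mol
n(T) = 2730 / 276.00 = 9.891 mol
n/ν for Q = 19.10/3 = 6.367
n/ν for E = 24.89/3 = 8.297
n/ν for Z = 8.764/2 = 4.382
n/ν for T = 9.891/2 = 4.946
Smallest n/ν is Z → limiting reagent.
theoretical n(X) = (1/2) × 8.764 = 4.382 mol → 1260 g
% yield = 540 / 1260 × 100 = 42.86 %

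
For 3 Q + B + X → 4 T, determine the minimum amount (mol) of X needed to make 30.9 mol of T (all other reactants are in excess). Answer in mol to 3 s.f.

n(T) = 30.90 mol
n(X) = (1/4) × 30.90 = 7.725 mol

7.73 mol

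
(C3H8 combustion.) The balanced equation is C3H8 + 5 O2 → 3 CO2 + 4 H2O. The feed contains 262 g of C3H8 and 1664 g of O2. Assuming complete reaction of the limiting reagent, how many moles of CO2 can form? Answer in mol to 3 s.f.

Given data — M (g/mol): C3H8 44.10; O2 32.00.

n(C3H8) = 262.0 / 44.10 = 5.941 mol
n(O2) = 1664 / 32.00 = 52.00 mol
n/ν for C3H8 = 5.941/1 = 5.941
n/ν for O2 = 52.00/5 = 10.40
Smallest n/ν is C3H8 → limiting reagent.
n(CO2) = (3/1) × 5.941 = 17.82 mol

17.8 mol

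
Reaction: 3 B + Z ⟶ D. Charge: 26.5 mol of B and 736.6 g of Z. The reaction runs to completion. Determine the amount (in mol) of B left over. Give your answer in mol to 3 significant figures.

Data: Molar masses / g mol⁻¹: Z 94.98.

3.23 mol

n(B) = 26.50 mol
n(Z) = 736.6 / 94.98 = 7.755 mol
n/ν → B: 8.833, Z: 7.755; Z is limiting.
B consumed = (3/1) × 7.755 = 23.27 mol
B remaining = 26.50 − 23.27 = 3.230 mol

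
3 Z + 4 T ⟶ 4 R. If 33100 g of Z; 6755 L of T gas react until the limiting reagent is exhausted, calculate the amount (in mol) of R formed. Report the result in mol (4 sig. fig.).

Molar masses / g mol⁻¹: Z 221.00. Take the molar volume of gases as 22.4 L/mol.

n(Z) = 33100 / 221.00 = 149.8 mol
n(T) = 6755 / 22.4 = 301.6 mol
n/ν for Z = 149.8/3 = 49.93
n/ν for T = 301.6/4 = 75.40
Smallest n/ν is Z → limiting reagent.
n(R) = (4/3) × 149.8 = 199.7 mol

199.7 mol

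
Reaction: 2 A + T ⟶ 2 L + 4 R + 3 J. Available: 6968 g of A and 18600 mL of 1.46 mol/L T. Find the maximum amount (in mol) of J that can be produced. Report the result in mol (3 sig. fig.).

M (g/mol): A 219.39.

n(A) = 6968 / 219.39 = 31.76 mol
n(T) = 1.46 × 18600/1000 = 27.16 mol
n/ν for A = 31.76/2 = 15.88
n/ν for T = 27.16/1 = 27.16
Smallest n/ν is A → limiting reagent.
n(J) = (3/2) × 31.76 = 47.64 mol

47.6 mol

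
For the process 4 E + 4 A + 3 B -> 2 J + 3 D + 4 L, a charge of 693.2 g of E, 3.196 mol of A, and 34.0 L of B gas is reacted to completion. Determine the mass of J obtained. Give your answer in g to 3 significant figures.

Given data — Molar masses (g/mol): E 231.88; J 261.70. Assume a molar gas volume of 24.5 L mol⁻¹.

n(E) = 693.2 / 231.88 = 2.989 mol
n(A) = 3.196 mol
n(B) = 34.00 / 24.5 = 1.388 mol
n/ν → E: 0.7473, A: 0.7990, B: 0.4627; B is limiting.
n(J) = (2/3) × 1.388 = 0.9253 mol
mass = 0.9253 × 261.70 = 242.2 g

242 g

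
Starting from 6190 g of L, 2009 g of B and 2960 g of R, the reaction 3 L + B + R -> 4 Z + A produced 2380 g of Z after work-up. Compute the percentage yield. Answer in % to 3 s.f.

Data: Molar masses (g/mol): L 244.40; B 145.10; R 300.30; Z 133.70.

n(L) = 6190 / 244.40 = 25.33 mol
n(B) = 2009 / 145.10 = 13.85 mol
n(R) = 2960 / 300.30 = 9.857 mol
n/ν for L = 25.33/3 = 8.443
n/ν for B = 13.85/1 = 13.85
n/ν for R = 9.857/1 = 9.857
Smallest n/ν is L → limiting reagent.
theoretical n(Z) = (4/3) × 25.33 = 33.77 mol → 4515 g
% yield = 2380 / 4515 × 100 = 52.71 %

52.7 %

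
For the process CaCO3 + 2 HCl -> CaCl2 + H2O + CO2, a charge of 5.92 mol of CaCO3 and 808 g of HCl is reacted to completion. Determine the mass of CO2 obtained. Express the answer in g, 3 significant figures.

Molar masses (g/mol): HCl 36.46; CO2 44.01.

261 g

n(CaCO3) = 5.920 mol
n(HCl) = 808.0 / 36.46 = 22.16 mol
n/ν → CaCO3: 5.920, HCl: 11.08; CaCO3 is limiting.
n(CO2) = (1/1) × 5.920 = 5.920 mol
mass = 5.920 × 44.01 = 260.5 g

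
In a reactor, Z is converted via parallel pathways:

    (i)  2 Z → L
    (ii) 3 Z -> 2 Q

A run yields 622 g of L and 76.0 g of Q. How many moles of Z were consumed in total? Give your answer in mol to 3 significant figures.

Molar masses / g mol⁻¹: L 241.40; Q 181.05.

5.78 mol

n(L) = 622 / 241.40 = 2.577 mol
n(Q) = 76.0 / 181.05 = 0.4198 mol
n(Z) via (i) = (2/1)×2.577 = 5.154 mol
n(Z) via (ii) = (3/2)×0.4198 = 0.6297 mol
total n(Z) = 5.154 + 0.6297 = 5.784 mol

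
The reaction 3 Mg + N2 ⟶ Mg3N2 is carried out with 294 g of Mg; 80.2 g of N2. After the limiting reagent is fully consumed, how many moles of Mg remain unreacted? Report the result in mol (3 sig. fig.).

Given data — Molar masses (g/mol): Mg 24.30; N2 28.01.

3.51 mol

n(Mg) = 294.0 / 24.30 = 12.10 mol
n(N2) = 80.20 / 28.01 = 2.863 mol
n/ν for Mg = 12.10/3 = 4.033
n/ν for N2 = 2.863/1 = 2.863
Smallest n/ν is N2 → limiting reagent.
Mg consumed = (3/1) × 2.863 = 8.589 mol
Mg remaining = 12.10 − 8.589 = 3.511 mol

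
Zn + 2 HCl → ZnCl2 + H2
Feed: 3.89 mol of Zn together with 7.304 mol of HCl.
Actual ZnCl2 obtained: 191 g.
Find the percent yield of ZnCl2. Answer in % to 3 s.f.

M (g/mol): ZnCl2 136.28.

n(Zn) = 3.890 mol
n(HCl) = 7.304 mol
n/ν for Zn = 3.890/1 = 3.890
n/ν for HCl = 7.304/2 = 3.652
Smallest n/ν is HCl → limiting reagent.
theoretical n(ZnCl2) = (1/2) × 7.304 = 3.652 mol → 497.7 g
% yield = 191 / 497.7 × 100 = 38.38 %

38.4 %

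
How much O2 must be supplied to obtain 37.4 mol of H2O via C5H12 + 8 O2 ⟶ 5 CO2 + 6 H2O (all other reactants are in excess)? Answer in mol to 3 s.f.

49.9 mol

n(H2O) = 37.40 mol
n(O2) = (8/6) × 37.40 = 49.87 mol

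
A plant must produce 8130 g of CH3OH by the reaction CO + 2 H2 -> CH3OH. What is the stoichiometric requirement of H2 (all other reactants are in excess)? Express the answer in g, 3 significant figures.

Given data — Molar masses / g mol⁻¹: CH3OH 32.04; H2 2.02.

n(CH3OH) = 8130 / 32.04 = 253.7 mol
n(H2) = (2/1) × 253.7 = 507.4 mol
mass = 507.4 × 2.02 = 1025 g

1030 g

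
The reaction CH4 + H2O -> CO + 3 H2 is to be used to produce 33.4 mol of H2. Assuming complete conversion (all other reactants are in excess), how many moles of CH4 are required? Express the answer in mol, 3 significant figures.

n(H2) = 33.40 mol
n(CH4) = (1/3) × 33.40 = 11.13 mol

11.1 mol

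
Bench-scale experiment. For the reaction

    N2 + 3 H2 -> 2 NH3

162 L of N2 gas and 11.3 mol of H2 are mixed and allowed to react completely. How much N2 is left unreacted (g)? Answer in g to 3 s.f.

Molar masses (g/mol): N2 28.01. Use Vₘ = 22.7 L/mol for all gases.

n(N2) = 162.0 / 22.7 = 7.137 mol
n(H2) = 11.30 mol
n/ν for N2 = 7.137/1 = 7.137
n/ν for H2 = 11.30/3 = 3.767
Smallest n/ν is H2 → limiting reagent.
N2 consumed = (1/3) × 11.30 = 3.767 mol
N2 remaining = 7.137 − 3.767 = 3.370 mol
mass = 3.370 × 28.01 = 94.39 g

94.4 g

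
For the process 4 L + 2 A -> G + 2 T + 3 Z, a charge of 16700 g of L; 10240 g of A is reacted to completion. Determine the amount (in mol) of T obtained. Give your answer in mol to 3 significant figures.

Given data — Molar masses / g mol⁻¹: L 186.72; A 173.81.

n(L) = 16700 / 186.72 = 89.44 mol
n(A) = 10240 / 173.81 = 58.91 mol
n/ν → L: 22.36, A: 29.46; L is limiting.
n(T) = (2/4) × 89.44 = 44.72 mol

44.7 mol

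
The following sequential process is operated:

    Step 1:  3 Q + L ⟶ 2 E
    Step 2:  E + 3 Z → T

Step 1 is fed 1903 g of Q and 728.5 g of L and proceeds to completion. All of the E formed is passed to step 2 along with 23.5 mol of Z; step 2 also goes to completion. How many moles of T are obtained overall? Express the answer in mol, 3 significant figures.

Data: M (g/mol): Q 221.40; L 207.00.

Step 1:
n(Q) = 1903 / 221.40 = 8.595 mol
n(L) = 728.5 / 207.00 = 3.519 mol
n/ν for Q = 8.595/3 = 2.865
n/ν for L = 3.519/1 = 3.519
Smallest n/ν is Q → limiting reagent.
n(E) produced = (2/3) × 8.595 = 5.730 mol
Step 2:
n(E) available = 5.730 mol
n(Z) = 23.50 mol
n/ν for E = 5.730/1 = 5.730
n/ν for Z = 23.50/3 = 7.833
Smallest n/ν is E → limiting reagent.
n(T) = (1/1) × 5.730 = 5.730 mol

5.73 mol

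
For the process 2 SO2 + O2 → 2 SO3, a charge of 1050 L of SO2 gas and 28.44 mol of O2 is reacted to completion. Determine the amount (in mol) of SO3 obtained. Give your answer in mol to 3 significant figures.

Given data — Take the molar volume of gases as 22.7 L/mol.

n(SO2) = 1050 / 22.7 = 46.26 mol
n(O2) = 28.44 mol
n/ν for SO2 = 46.26/2 = 23.13
n/ν for O2 = 28.44/1 = 28.44
Smallest n/ν is SO2 → limiting reagent.
n(SO3) = (2/2) × 46.26 = 46.26 mol

46.3 mol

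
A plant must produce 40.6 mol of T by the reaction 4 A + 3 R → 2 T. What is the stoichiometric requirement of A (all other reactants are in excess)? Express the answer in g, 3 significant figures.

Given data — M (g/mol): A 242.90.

19700 g

n(T) = 40.60 mol
n(A) = (4/2) × 40.60 = 81.20 mol
mass = 81.20 × 242.90 = 19720 g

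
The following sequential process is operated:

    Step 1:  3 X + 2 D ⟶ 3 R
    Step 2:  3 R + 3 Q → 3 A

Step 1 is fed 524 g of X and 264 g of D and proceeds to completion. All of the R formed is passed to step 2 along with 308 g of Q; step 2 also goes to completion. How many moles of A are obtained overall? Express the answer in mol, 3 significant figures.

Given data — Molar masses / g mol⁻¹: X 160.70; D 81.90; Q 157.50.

1.96 mol

Step 1:
n(X) = 524.0 / 160.70 = 3.261 mol
n(D) = 264.0 / 81.90 = 3.223 mol
n/ν for X = 3.261/3 = 1.087
n/ν for D = 3.223/2 = 1.612
Smallest n/ν is X → limiting reagent.
n(R) produced = (3/3) × 3.261 = 3.261 mol
Step 2:
n(R) available = 3.261 mol
n(Q) = 308.0 / 157.50 = 1.956 mol
n/ν for R = 3.261/3 = 1.087
n/ν for Q = 1.956/3 = 0.6520
Smallest n/ν is Q → limiting reagent.
n(A) = (3/3) × 1.956 = 1.956 mol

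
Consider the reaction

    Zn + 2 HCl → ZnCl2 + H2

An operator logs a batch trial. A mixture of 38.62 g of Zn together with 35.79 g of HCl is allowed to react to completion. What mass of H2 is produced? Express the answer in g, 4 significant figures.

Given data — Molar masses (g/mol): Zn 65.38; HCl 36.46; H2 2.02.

n(Zn) = 38.62 / 65.38 = 0.5907 mol
n(HCl) = 35.79 / 36.46 = 0.9816 mol
n/ν for Zn = 0.5907/1 = 0.5907
n/ν for HCl = 0.9816/2 = 0.4908
Smallest n/ν is HCl → limiting reagent.
n(H2) = (1/2) × 0.9816 = 0.4908 mol
mass = 0.4908 × 2.02 = 0.9914 g

0.9914 g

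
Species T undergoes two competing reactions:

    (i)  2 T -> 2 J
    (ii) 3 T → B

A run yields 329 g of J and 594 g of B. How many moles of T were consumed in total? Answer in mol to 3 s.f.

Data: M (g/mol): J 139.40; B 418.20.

n(J) = 329 / 139.40 = 2.360 mol
n(B) = 594 / 418.20 = 1.420 mol
n(T) via (i) = (2/2)×2.360 = 2.360 mol
n(T) via (ii) = (3/1)×1.420 = 4.260 mol
total n(T) = 2.360 + 4.260 = 6.620 mol

6.62 mol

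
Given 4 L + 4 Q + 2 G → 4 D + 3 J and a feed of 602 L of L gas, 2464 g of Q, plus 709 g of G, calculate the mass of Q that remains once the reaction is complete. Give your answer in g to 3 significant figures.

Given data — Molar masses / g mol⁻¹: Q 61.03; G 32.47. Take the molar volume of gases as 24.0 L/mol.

933 g

n(L) = 602.0 / 24.0 = 25.08 mol
n(Q) = 2464 / 61.03 = 40.37 mol
n(G) = 709.0 / 32.47 = 21.84 mol
n/ν for L = 25.08/4 = 6.270
n/ν for Q = 40.37/4 = 10.09
n/ν for G = 21.84/2 = 10.92
Smallest n/ν is L → limiting reagent.
Q consumed = (4/4) × 25.08 = 25.08 mol
Q remaining = 40.37 − 25.08 = 15.29 mol
mass = 15.29 × 61.03 = 933.1 g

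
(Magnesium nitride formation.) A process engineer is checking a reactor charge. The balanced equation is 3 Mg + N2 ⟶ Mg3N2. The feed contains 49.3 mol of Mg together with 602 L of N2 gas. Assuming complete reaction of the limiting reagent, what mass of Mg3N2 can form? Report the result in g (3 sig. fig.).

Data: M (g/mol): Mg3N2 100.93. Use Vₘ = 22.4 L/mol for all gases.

1660 g

n(Mg) = 49.30 mol
n(N2) = 602.0 / 22.4 = 26.88 mol
n/ν for Mg = 49.30/3 = 16.43
n/ν for N2 = 26.88/1 = 26.88
Smallest n/ν is Mg → limiting reagent.
n(Mg3N2) = (1/3) × 49.30 = 16.43 mol
mass = 16.43 × 100.93 = 1658 g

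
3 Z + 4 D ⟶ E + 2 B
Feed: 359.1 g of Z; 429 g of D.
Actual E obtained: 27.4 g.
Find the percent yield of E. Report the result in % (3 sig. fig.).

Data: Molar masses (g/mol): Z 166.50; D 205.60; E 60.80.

86.4 %

n(Z) = 359.1 / 166.50 = 2.157 mol
n(D) = 429.0 / 205.60 = 2.087 mol
n/ν for Z = 2.157/3 = 0.7190
n/ν for D = 2.087/4 = 0.5218
Smallest n/ν is D → limiting reagent.
theoretical n(E) = (1/4) × 2.087 = 0.5218 mol → 31.73 g
% yield = 27.4 / 31.73 × 100 = 86.35 %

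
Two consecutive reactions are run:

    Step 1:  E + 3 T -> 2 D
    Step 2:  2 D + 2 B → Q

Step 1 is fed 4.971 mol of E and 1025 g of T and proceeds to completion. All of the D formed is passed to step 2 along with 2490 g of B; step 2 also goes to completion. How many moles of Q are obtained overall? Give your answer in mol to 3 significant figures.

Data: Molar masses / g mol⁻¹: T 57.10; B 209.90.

Step 1:
n(E) = 4.971 mol
n(T) = 1025 / 57.10 = 17.95 mol
n/ν → E: 4.971, T: 5.983; E is limiting.
n(D) produced = (2/1) × 4.971 = 9.942 mol
Step 2:
n(D) available = 9.942 mol
n(B) = 2490 / 209.90 = 11.86 mol
n/ν → D: 4.971, B: 5.930; D is limiting.
n(Q) = (1/2) × 9.942 = 4.971 mol

4.97 mol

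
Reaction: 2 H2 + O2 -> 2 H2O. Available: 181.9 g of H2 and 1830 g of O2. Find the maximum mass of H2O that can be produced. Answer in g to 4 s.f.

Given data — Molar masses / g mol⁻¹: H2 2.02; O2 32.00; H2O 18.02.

n(H2) = 181.9 / 2.02 = 90.05 mol
n(O2) = 1830 / 32.00 = 57.19 mol
n/ν for H2 = 90.05/2 = 45.03
n/ν for O2 = 57.19/1 = 57.19
Smallest n/ν is H2 → limiting reagent.
n(H2O) = (2/2) × 90.05 = 90.05 mol
mass = 90.05 × 18.02 = 1623 g

1623 g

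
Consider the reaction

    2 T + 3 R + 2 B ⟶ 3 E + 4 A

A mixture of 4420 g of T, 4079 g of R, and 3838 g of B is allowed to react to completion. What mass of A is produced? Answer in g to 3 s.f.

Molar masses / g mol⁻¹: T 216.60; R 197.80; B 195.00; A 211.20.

n(T) = 4420 / 216.60 = 20.41 mol
n(R) = 4079 / 197.80 = 20.62 mol
n(B) = 3838 / 195.00 = 19.68 mol
n/ν → T: 10.21, R: 6.873, B: 9.840; R is limiting.
n(A) = (4/3) × 20.62 = 27.49 mol
mass = 27.49 × 211.20 = 5806 g

5810 g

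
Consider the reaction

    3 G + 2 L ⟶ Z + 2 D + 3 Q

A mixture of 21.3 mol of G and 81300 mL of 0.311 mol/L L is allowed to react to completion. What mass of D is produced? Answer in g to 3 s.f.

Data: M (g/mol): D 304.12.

n(G) = 21.30 mol
n(L) = 0.311 × 81300/1000 = 25.28 mol
n/ν for G = 21.30/3 = 7.100
n/ν for L = 25.28/2 = 12.64
Smallest n/ν is G → limiting reagent.
n(D) = (2/3) × 21.30 = 14.20 mol
mass = 14.20 × 304.12 = 4319 g

4320 g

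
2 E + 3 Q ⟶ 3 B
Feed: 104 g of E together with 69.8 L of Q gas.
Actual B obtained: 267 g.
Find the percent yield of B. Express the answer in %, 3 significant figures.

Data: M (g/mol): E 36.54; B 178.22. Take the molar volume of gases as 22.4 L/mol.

n(E) = 104.0 / 36.54 = 2.846 mol
n(Q) = 69.80 / 22.4 = 3.116 mol
n/ν for E = 2.846/2 = 1.423
n/ν for Q = 3.116/3 = 1.039
Smallest n/ν is Q → limiting reagent.
theoretical n(B) = (3/3) × 3.116 = 3.116 mol → 555.3 g
% yield = 267 / 555.3 × 100 = 48.08 %

48.1 %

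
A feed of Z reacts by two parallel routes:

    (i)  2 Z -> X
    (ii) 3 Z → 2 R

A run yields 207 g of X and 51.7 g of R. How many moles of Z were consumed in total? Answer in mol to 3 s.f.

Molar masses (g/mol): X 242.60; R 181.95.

2.13 mol

n(X) = 207 / 242.60 = 0.8533 mol
n(R) = 51.7 / 181.95 = 0.2841 mol
n(Z) via (i) = (2/1)×0.8533 = 1.707 mol
n(Z) via (ii) = (3/2)×0.2841 = 0.4262 mol
total n(Z) = 1.707 + 0.4262 = 2.133 mol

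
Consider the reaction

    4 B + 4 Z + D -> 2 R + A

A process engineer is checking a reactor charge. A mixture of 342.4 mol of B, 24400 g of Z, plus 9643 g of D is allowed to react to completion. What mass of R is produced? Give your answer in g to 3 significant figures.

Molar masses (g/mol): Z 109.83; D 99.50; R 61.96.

6880 g

n(B) = 342.4 mol
n(Z) = 24400 / 109.83 = 222.2 mol
n(D) = 9643 / 99.50 = 96.91 mol
n/ν for B = 342.4/4 = 85.60
n/ν for Z = 222.2/4 = 55.55
n/ν for D = 96.91/1 = 96.91
Smallest n/ν is Z → limiting reagent.
n(R) = (2/4) × 222.2 = 111.1 mol
mass = 111.1 × 61.96 = 6884 g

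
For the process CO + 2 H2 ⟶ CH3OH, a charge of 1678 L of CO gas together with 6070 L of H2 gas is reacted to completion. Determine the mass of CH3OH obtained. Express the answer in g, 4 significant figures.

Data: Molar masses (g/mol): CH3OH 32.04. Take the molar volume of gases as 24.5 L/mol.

2194 g

n(CO) = 1678 / 24.5 = 68.49 mol
n(H2) = 6070 / 24.5 = 247.8 mol
n/ν → CO: 68.49, H2: 123.9; CO is limiting.
n(CH3OH) = (1/1) × 68.49 = 68.49 mol
mass = 68.49 × 32.04 = 2194 g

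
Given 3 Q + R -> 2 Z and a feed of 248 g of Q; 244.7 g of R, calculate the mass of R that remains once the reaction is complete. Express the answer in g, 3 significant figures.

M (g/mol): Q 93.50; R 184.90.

81.2 g

n(Q) = 248.0 / 93.50 = 2.652 mol
n(R) = 244.7 / 184.90 = 1.323 mol
n/ν for Q = 2.652/3 = 0.8840
n/ν for R = 1.323/1 = 1.323
Smallest n/ν is Q → limiting reagent.
R consumed = (1/3) × 2.652 = 0.8840 mol
R remaining = 1.323 − 0.8840 = 0.4390 mol
mass = 0.4390 × 184.90 = 81.17 g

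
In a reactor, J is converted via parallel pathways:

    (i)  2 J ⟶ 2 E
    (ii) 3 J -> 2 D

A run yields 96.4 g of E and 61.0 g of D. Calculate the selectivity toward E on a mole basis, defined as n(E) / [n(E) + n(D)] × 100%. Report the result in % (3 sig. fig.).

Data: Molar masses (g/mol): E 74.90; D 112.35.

70.3 %

n(E) = 96.4 / 74.90 = 1.287 mol
n(D) = 61.0 / 112.35 = 0.5429 mol
selectivity = 1.287/(1.287+0.5429) × 100 = 70.33 %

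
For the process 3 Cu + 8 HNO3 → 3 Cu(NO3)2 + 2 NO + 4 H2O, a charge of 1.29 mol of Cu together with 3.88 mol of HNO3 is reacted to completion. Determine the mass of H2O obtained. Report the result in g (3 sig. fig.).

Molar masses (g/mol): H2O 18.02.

n(Cu) = 1.290 mol
n(HNO3) = 3.880 mol
n/ν for Cu = 1.290/3 = 0.4300
n/ν for HNO3 = 3.880/8 = 0.4850
Smallest n/ν is Cu → limiting reagent.
n(H2O) = (4/3) × 1.290 = 1.720 mol
mass = 1.720 × 18.02 = 30.99 g

31.0 g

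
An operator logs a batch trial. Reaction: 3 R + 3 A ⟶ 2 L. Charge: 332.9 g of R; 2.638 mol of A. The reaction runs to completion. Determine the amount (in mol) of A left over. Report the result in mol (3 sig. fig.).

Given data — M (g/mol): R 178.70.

0.775 mol

n(R) = 332.9 / 178.70 = 1.863 mol
n(A) = 2.638 mol
n/ν for R = 1.863/3 = 0.6210
n/ν for A = 2.638/3 = 0.8793
Smallest n/ν is R → limiting reagent.
A consumed = (3/3) × 1.863 = 1.863 mol
A remaining = 2.638 − 1.863 = 0.7750 mol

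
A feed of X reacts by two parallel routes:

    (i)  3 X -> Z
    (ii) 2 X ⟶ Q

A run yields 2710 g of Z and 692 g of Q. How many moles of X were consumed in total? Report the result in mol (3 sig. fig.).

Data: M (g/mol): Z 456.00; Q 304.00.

n(Z) = 2710 / 456.00 = 5.943 mol
n(Q) = 692 / 304.00 = 2.276 mol
n(X) via (i) = (3/1)×5.943 = 17.83 mol
n(X) via (ii) = (2/1)×2.276 = 4.552 mol
total n(X) = 17.83 + 4.552 = 22.38 mol

22.4 mol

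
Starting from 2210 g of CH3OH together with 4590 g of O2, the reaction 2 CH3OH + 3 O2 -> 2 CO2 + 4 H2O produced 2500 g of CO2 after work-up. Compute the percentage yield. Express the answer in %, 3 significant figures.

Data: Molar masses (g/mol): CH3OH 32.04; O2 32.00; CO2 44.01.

n(CH3OH) = 2210 / 32.04 = 68.98 mol
n(O2) = 4590 / 32.00 = 143.4 mol
n/ν → CH3OH: 34.49, O2: 47.80; CH3OH is limiting.
theoretical n(CO2) = (2/2) × 68.98 = 68.98 mol → 3036 g
% yield = 2500 / 3036 × 100 = 82.35 %

82.4 %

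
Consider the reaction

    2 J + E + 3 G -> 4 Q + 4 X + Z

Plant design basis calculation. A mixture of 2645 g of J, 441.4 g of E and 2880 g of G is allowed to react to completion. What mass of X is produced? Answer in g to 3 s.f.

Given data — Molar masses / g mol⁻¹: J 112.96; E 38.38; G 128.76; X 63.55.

1900 g

n(J) = 2645 / 112.96 = 23.42 mol
n(E) = 441.4 / 38.38 = 11.50 mol
n(G) = 2880 / 128.76 = 22.37 mol
n/ν for J = 23.42/2 = 11.71
n/ν for E = 11.50/1 = 11.50
n/ν for G = 22.37/3 = 7.457
Smallest n/ν is G → limiting reagent.
n(X) = (4/3) × 22.37 = 29.83 mol
mass = 29.83 × 63.55 = 1896 g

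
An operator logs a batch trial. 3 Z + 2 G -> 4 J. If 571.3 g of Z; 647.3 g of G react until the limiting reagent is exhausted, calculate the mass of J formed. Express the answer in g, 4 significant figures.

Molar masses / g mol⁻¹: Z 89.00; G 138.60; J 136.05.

1164 g

n(Z) = 571.3 / 89.00 = 6.419 mol
n(G) = 647.3 / 138.60 = 4.670 mol
n/ν for Z = 6.419/3 = 2.140
n/ν for G = 4.670/2 = 2.335
Smallest n/ν is Z → limiting reagent.
n(J) = (4/3) × 6.419 = 8.559 mol
mass = 8.559 × 136.05 = 1164 g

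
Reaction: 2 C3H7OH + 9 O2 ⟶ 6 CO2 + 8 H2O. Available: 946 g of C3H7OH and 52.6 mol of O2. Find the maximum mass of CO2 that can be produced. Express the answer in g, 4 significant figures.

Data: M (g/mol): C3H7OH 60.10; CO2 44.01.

1543 g

n(C3H7OH) = 946.0 / 60.10 = 15.74 mol
n(O2) = 52.60 mol
n/ν for C3H7OH = 15.74/2 = 7.870
n/ν for O2 = 52.60/9 = 5.844
Smallest n/ν is O2 → limiting reagent.
n(CO2) = (6/9) × 52.60 = 35.07 mol
mass = 35.07 × 44.01 = 1543 g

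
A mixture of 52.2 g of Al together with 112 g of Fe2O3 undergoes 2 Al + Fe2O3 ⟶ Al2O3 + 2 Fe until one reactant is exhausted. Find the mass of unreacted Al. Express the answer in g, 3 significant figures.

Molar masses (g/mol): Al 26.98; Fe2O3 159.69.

14.4 g

n(Al) = 52.20 / 26.98 = 1.935 mol
n(Fe2O3) = 112.0 / 159.69 = 0.7014 mol
n/ν for Al = 1.935/2 = 0.9675
n/ν for Fe2O3 = 0.7014/1 = 0.7014
Smallest n/ν is Fe2O3 → limiting reagent.
Al consumed = (2/1) × 0.7014 = 1.403 mol
Al remaining = 1.935 − 1.403 = 0.5320 mol
mass = 0.5320 × 26.98 = 14.35 g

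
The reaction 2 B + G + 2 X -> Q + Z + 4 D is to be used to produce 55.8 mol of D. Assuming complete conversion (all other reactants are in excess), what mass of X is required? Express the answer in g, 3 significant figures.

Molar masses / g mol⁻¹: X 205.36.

n(D) = 55.80 mol
n(X) = (2/4) × 55.80 = 27.90 mol
mass = 27.90 × 205.36 = 5730 g

5730 g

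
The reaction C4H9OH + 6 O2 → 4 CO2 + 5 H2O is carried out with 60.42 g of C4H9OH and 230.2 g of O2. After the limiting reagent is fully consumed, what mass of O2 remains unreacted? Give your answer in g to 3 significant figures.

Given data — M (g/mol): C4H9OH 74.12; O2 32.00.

n(C4H9OH) = 60.42 / 74.12 = 0.8152 mol
n(O2) = 230.2 / 32.00 = 7.194 mol
n/ν for C4H9OH = 0.8152/1 = 0.8152
n/ν for O2 = 7.194/6 = 1.199
Smallest n/ν is C4H9OH → limiting reagent.
O2 consumed = (6/1) × 0.8152 = 4.891 mol
O2 remaining = 7.194 − 4.891 = 2.303 mol
mass = 2.303 × 32.00 = 73.70 g

73.7 g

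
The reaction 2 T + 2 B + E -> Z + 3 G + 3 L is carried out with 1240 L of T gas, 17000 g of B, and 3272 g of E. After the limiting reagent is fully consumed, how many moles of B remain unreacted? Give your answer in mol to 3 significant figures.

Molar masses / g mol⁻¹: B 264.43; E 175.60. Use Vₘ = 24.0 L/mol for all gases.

27.0 mol

n(T) = 1240 / 24.0 = 51.67 mol
n(B) = 17000 / 264.43 = 64.29 mol
n(E) = 3272 / 175.60 = 18.63 mol
n/ν for T = 51.67/2 = 25.84
n/ν for B = 64.29/2 = 32.15
n/ν for E = 18.63/1 = 18.63
Smallest n/ν is E → limiting reagent.
B consumed = (2/1) × 18.63 = 37.26 mol
B remaining = 64.29 − 37.26 = 27.03 mol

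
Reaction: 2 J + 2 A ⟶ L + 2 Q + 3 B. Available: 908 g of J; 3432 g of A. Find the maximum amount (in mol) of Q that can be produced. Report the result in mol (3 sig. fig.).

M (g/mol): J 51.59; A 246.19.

13.9 mol

n(J) = 908.0 / 51.59 = 17.60 mol
n(A) = 3432 / 246.19 = 13.94 mol
n/ν for J = 17.60/2 = 8.800
n/ν for A = 13.94/2 = 6.970
Smallest n/ν is A → limiting reagent.
n(Q) = (2/2) × 13.94 = 13.94 mol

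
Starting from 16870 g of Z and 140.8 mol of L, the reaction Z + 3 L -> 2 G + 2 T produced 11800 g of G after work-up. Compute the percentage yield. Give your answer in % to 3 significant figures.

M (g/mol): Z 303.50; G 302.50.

41.6 %

n(Z) = 16870 / 303.50 = 55.58 mol
n(L) = 140.8 mol
n/ν for Z = 55.58/1 = 55.58
n/ν for L = 140.8/3 = 46.93
Smallest n/ν is L → limiting reagent.
theoretical n(G) = (2/3) × 140.8 = 93.87 mol → 28400 g
% yield = 11800 / 28400 × 100 = 41.55 %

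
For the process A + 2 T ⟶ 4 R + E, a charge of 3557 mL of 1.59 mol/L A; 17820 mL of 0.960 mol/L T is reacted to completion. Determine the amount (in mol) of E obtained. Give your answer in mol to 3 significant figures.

n(A) = 1.59 × 3557/1000 = 5.656 mol
n(T) = 0.960 × 17820/1000 = 17.11 mol
n/ν → A: 5.656, T: 8.555; A is limiting.
n(E) = (1/1) × 5.656 = 5.656 mol

5.66 mol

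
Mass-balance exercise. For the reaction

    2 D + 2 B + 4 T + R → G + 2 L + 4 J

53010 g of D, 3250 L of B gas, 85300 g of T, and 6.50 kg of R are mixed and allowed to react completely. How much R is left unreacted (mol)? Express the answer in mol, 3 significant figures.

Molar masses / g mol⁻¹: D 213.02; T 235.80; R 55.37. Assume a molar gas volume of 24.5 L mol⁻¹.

51.1 mol

n(D) = 53010 / 213.02 = 248.8 mol
n(B) = 3250 / 24.5 = 132.7 mol
n(T) = 85300 / 235.80 = 361.7 mol
n(R) = 6.500×1000 / 55.37 = 117.4 mol
n/ν for D = 248.8/2 = 124.4
n/ν for B = 132.7/2 = 66.35
n/ν for T = 361.7/4 = 90.43
n/ν for R = 117.4/1 = 117.4
Smallest n/ν is B → limiting reagent.
R consumed = (1/2) × 132.7 = 66.35 mol
R remaining = 117.4 − 66.35 = 51.05 mol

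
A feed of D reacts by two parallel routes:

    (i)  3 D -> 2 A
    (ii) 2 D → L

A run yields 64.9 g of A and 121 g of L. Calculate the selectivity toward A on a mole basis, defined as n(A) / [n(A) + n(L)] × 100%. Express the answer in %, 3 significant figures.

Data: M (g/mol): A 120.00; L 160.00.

41.7 %

n(A) = 64.9 / 120.00 = 0.5408 mol
n(L) = 121 / 160.00 = 0.7563 mol
selectivity = 0.5408/(0.5408+0.7563) × 100 = 41.69 %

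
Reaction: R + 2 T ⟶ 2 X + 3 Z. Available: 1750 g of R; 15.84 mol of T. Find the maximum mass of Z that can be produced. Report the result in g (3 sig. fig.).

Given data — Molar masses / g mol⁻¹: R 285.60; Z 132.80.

n(R) = 1750 / 285.60 = 6.127 mol
n(T) = 15.84 mol
n/ν → R: 6.127, T: 7.920; R is limiting.
n(Z) = (3/1) × 6.127 = 18.38 mol
mass = 18.38 × 132.80 = 2441 g

2440 g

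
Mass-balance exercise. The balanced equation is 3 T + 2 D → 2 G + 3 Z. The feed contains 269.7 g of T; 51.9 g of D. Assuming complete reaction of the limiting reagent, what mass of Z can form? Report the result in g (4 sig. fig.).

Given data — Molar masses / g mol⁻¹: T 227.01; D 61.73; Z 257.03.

305.4 g

n(T) = 269.7 / 227.01 = 1.188 mol
n(D) = 51.90 / 61.73 = 0.8408 mol
n/ν for T = 1.188/3 = 0.3960
n/ν for D = 0.8408/2 = 0.4204
Smallest n/ν is T → limiting reagent.
n(Z) = (3/3) × 1.188 = 1.188 mol
mass = 1.188 × 257.03 = 305.4 g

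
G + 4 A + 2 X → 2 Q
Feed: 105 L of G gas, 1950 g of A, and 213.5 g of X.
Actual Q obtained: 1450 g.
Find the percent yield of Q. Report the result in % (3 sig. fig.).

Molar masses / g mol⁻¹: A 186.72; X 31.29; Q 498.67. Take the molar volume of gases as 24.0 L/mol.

n(G) = 105.0 / 24.0 = 4.375 mol
n(A) = 1950 / 186.72 = 10.44 mol
n(X) = 213.5 / 31.29 = 6.823 mol
n/ν for G = 4.375/1 = 4.375
n/ν for A = 10.44/4 = 2.610
n/ν for X = 6.823/2 = 3.412
Smallest n/ν is A → limiting reagent.
theoretical n(Q) = (2/4) × 10.44 = 5.220 mol → 2603 g
% yield = 1450 / 2603 × 100 = 55.70 %

55.7 %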